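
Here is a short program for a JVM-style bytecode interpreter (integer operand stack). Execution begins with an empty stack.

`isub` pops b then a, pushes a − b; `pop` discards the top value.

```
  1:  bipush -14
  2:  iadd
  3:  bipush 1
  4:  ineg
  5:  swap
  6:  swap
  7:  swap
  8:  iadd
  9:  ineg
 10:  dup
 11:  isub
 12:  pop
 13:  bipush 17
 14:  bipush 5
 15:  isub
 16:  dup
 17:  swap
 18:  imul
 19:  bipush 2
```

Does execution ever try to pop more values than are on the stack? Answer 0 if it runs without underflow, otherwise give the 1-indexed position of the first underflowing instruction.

2

bipush -14  -14
iadd  — needs 2 operands, stack has 1 → underflow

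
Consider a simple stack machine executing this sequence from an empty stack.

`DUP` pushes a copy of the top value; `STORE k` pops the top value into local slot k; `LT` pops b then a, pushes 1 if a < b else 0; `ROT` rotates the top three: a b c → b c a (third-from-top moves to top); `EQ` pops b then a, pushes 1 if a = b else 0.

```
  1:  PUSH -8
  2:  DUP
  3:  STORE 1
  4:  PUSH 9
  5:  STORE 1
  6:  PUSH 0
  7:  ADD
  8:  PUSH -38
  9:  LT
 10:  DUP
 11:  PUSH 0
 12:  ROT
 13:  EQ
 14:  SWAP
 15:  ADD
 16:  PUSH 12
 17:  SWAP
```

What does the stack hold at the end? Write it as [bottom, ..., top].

PUSH -8  → -8
DUP      → -8 -8
STORE 1  → -8
PUSH 9   → -8 9
STORE 1  → -8
PUSH 0   → -8 0
ADD      → -8
PUSH -38 → -8 -38
LT       → 0
DUP      → 0 0
PUSH 0   → 0 0 0
ROT      → 0 0 0
EQ       → 0 1
SWAP     → 1 0
ADD      → 1
PUSH 12  → 1 12
SWAP     → 12 1

[12, 1]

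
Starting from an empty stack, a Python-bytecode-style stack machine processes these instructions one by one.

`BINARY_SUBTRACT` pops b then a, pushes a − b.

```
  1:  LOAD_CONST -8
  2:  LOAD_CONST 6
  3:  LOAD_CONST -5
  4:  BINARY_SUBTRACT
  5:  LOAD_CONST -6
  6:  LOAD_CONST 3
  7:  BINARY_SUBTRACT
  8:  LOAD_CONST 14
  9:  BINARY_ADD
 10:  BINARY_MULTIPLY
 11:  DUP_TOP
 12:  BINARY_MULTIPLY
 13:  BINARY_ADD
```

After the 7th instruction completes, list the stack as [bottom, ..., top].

[-8, 11, -9]

LOAD_CONST -8   -> -8
LOAD_CONST 6    -> -8 6
LOAD_CONST -5   -> -8 6 -5
BINARY_SUBTRACT -> -8 11
LOAD_CONST -6   -> -8 11 -6
LOAD_CONST 3    -> -8 11 -6 3
BINARY_SUBTRACT -> -8 11 -9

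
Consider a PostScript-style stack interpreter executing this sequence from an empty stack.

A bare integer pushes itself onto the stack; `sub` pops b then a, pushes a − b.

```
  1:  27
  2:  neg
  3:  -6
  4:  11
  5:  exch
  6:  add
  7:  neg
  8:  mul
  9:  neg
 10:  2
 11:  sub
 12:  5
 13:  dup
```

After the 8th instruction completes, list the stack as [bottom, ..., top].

[135]

27   : [27]
neg  : [-27]
-6   : [-27, -6]
11   : [-27, -6, 11]
exch : [-27, 11, -6]
add  : [-27, 5]
neg  : [-27, -5]
mul  : [135]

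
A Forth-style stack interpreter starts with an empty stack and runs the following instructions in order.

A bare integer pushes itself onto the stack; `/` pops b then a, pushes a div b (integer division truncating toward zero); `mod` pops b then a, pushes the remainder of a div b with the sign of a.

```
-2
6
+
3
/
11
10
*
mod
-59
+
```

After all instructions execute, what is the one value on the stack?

-58

-2  -> -2
6   -> -2 6
+   -> 4
3   -> 4 3
/   -> 1
11  -> 1 11
10  -> 1 11 10
*   -> 1 110
mod -> 1
-59 -> 1 -59
+   -> -58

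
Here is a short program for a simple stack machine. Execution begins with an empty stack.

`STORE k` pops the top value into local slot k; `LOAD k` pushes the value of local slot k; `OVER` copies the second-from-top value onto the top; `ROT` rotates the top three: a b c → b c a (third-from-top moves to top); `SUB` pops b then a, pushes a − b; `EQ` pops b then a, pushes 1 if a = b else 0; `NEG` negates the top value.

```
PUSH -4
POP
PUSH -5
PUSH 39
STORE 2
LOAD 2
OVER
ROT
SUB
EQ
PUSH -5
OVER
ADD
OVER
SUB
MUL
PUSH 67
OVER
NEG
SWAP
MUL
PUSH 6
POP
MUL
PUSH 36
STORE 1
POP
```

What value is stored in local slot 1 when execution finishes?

PUSH -4 → [-4]
POP     → []
PUSH -5 → [-5]
PUSH 39 → [-5, 39]
STORE 2 → [-5]
LOAD 2  → [-5, 39]
OVER    → [-5, 39, -5]
ROT     → [39, -5, -5]
SUB     → [39, 0]
EQ      → [0]
PUSH -5 → [0, -5]
OVER    → [0, -5, 0]
ADD     → [0, -5]
OVER    → [0, -5, 0]
SUB     → [0, -5]
MUL     → [0]
PUSH 67 → [0, 67]
OVER    → [0, 67, 0]
NEG     → [0, 67, 0]
SWAP    → [0, 0, 67]
MUL     → [0, 0]
PUSH 6  → [0, 0, 6]
POP     → [0, 0]
MUL     → [0]
PUSH 36 → [0, 36]
STORE 1 → [0]
POP     → []

36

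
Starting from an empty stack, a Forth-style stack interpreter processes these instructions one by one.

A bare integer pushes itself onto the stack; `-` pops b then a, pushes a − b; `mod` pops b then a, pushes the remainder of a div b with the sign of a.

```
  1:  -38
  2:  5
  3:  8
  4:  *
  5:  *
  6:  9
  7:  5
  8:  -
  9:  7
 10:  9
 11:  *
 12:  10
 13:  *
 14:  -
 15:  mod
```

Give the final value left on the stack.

-38 → -38
5   → -38 5
8   → -38 5 8
*   → -38 40
*   → -1520
9   → -1520 9
5   → -1520 9 5
-   → -1520 4
7   → -1520 4 7
9   → -1520 4 7 9
*   → -1520 4 63
10  → -1520 4 63 10
*   → -1520 4 630
-   → -1520 -626
mod → -268

-268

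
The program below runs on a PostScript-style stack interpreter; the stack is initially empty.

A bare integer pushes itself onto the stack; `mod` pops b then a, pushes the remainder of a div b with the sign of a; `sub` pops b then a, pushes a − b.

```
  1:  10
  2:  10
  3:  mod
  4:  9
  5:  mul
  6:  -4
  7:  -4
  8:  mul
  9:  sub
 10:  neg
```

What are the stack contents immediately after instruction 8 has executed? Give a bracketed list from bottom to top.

10  : [10]
10  : [10, 10]
mod : [0]
9   : [0, 9]
mul : [0]
-4  : [0, -4]
-4  : [0, -4, -4]
mul : [0, 16]

[0, 16]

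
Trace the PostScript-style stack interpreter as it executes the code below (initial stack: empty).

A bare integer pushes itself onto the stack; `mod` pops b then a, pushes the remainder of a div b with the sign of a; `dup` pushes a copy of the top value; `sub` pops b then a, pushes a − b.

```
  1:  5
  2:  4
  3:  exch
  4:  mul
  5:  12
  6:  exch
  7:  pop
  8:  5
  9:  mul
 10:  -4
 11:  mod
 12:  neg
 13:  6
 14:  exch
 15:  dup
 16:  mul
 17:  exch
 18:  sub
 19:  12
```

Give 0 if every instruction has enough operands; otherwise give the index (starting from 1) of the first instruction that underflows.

0

5    -> 5
4    -> 5 4
exch -> 4 5
mul  -> 20
12   -> 20 12
exch -> 12 20
pop  -> 12
5    -> 12 5
mul  -> 60
-4   -> 60 -4
mod  -> 0
neg  -> 0
6    -> 0 6
exch -> 6 0
dup  -> 6 0 0
mul  -> 6 0
exch -> 0 6
sub  -> -6
12   -> -6 12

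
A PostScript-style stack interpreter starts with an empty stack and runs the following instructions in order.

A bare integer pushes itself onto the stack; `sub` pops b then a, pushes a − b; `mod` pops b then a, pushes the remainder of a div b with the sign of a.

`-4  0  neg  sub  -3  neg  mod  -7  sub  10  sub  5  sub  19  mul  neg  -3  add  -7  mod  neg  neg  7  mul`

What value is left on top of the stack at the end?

0

-4  : [-4]
0   : [-4, 0]
neg : [-4, 0]
sub : [-4]
-3  : [-4, -3]
neg : [-4, 3]
mod : [-1]
-7  : [-1, -7]
sub : [6]
10  : [6, 10]
sub : [-4]
5   : [-4, 5]
sub : [-9]
19  : [-9, 19]
mul : [-171]
neg : [171]
-3  : [171, -3]
add : [168]
-7  : [168, -7]
mod : [0]
neg : [0]
neg : [0]
7   : [0, 7]
mul : [0]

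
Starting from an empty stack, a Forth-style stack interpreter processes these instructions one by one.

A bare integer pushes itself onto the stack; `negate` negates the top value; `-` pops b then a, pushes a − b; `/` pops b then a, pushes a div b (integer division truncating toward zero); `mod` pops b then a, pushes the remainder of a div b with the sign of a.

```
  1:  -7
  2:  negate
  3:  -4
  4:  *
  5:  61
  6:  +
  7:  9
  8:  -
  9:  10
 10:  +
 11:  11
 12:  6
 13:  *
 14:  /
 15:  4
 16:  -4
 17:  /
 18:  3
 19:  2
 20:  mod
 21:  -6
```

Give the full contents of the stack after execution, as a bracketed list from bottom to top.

[0, -1, 1, -6]

-7     → -7
negate → 7
-4     → 7 -4
*      → -28
61     → -28 61
+      → 33
9      → 33 9
-      → 24
10     → 24 10
+      → 34
11     → 34 11
6      → 34 11 6
*      → 34 66
/      → 0
4      → 0 4
-4     → 0 4 -4
/      → 0 -1
3      → 0 -1 3
2      → 0 -1 3 2
mod    → 0 -1 1
-6     → 0 -1 1 -6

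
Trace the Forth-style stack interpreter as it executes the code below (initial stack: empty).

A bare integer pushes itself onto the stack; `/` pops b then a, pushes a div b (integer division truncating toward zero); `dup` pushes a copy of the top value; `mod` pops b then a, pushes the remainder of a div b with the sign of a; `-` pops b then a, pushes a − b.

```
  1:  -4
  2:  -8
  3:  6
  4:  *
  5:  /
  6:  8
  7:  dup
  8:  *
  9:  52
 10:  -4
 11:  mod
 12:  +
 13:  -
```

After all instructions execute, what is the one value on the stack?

-64

-4   -4
-8   -4 -8
6    -4 -8 6
*    -4 -48
/    0
8    0 8
dup  0 8 8
*    0 64
52   0 64 52
-4   0 64 52 -4
mod  0 64 0
+    0 64
-    -64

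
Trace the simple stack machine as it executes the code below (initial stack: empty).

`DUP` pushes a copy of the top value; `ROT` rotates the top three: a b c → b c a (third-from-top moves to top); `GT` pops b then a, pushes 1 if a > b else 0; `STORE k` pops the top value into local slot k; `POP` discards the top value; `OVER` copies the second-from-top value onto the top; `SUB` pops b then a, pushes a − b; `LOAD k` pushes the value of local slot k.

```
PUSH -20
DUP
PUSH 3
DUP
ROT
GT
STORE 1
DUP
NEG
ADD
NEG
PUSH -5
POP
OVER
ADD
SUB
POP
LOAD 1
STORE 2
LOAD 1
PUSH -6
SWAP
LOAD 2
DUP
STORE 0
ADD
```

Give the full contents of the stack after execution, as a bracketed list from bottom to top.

[-6, 2]

PUSH -20  [-20]
DUP       [-20, -20]
PUSH 3    [-20, -20, 3]
DUP       [-20, -20, 3, 3]
ROT       [-20, 3, 3, -20]
GT        [-20, 3, 1]
STORE 1   [-20, 3]
DUP       [-20, 3, 3]
NEG       [-20, 3, -3]
ADD       [-20, 0]
NEG       [-20, 0]
PUSH -5   [-20, 0, -5]
POP       [-20, 0]
OVER      [-20, 0, -20]
ADD       [-20, -20]
SUB       [0]
POP       []
LOAD 1    [1]
STORE 2   []
LOAD 1    [1]
PUSH -6   [1, -6]
SWAP      [-6, 1]
LOAD 2    [-6, 1, 1]
DUP       [-6, 1, 1, 1]
STORE 0   [-6, 1, 1]
ADD       [-6, 2]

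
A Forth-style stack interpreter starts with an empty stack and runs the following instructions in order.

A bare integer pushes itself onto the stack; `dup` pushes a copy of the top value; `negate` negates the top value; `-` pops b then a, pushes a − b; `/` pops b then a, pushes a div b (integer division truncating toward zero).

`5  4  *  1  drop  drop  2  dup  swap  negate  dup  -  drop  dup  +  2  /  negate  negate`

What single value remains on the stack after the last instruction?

2

5      -> [5]
4      -> [5, 4]
*      -> [20]
1      -> [20, 1]
drop   -> [20]
drop   -> []
2      -> [2]
dup    -> [2, 2]
swap   -> [2, 2]
negate -> [2, -2]
dup    -> [2, -2, -2]
-      -> [2, 0]
drop   -> [2]
dup    -> [2, 2]
+      -> [4]
2      -> [4, 2]
/      -> [2]
negate -> [-2]
negate -> [2]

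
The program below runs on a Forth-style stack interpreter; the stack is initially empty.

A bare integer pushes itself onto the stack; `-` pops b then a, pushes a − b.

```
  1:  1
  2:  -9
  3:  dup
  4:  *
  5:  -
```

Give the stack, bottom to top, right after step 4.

[1, 81]

1    [1]
-9   [1, -9]
dup  [1, -9, -9]
*    [1, 81]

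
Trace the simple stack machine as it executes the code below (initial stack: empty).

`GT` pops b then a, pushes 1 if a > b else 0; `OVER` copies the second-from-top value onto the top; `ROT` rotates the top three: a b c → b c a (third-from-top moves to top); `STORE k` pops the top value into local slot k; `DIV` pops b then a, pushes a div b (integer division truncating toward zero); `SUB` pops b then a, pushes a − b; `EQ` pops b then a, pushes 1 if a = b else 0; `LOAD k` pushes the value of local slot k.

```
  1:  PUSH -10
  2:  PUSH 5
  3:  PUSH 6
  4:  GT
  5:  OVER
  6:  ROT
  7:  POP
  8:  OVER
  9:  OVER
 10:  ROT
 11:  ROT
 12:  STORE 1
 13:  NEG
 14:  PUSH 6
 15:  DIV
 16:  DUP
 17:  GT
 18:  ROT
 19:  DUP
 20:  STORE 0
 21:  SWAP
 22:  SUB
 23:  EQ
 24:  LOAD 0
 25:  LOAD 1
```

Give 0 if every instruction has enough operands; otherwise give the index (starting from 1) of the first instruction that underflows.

0

PUSH -10 -> -10
PUSH 5   -> -10 5
PUSH 6   -> -10 5 6
GT       -> -10 0
OVER     -> -10 0 -10
ROT      -> 0 -10 -10
POP      -> 0 -10
OVER     -> 0 -10 0
OVER     -> 0 -10 0 -10
ROT      -> 0 0 -10 -10
ROT      -> 0 -10 -10 0
STORE 1  -> 0 -10 -10
NEG      -> 0 -10 10
PUSH 6   -> 0 -10 10 6
DIV      -> 0 -10 1
DUP      -> 0 -10 1 1
GT       -> 0 -10 0
ROT      -> -10 0 0
DUP      -> -10 0 0 0
STORE 0  -> -10 0 0
SWAP     -> -10 0 0
SUB      -> -10 0
EQ       -> 0
LOAD 0   -> 0 0
LOAD 1   -> 0 0 0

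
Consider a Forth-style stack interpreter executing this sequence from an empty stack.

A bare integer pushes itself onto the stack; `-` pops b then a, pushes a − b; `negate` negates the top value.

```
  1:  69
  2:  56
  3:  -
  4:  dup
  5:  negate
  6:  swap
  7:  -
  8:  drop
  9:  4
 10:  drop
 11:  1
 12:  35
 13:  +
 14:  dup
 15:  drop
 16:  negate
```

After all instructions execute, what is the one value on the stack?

69      69
56      69 56
-       13
dup     13 13
negate  13 -13
swap    -13 13
-       -26
drop    (empty)
4       4
drop    (empty)
1       1
35      1 35
+       36
dup     36 36
drop    36
negate  -36

-36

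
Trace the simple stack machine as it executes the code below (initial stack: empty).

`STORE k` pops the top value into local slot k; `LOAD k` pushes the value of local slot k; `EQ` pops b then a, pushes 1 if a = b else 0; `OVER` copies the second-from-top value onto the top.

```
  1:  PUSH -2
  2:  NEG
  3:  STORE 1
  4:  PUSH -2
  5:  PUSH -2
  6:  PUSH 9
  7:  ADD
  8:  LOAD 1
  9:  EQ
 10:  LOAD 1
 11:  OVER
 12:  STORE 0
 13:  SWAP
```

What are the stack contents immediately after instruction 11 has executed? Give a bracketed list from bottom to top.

[-2, 0, 2, 0]

PUSH -2 → -2
NEG     → 2
STORE 1 → (empty)
PUSH -2 → -2
PUSH -2 → -2 -2
PUSH 9  → -2 -2 9
ADD     → -2 7
LOAD 1  → -2 7 2
EQ      → -2 0
LOAD 1  → -2 0 2
OVER    → -2 0 2 0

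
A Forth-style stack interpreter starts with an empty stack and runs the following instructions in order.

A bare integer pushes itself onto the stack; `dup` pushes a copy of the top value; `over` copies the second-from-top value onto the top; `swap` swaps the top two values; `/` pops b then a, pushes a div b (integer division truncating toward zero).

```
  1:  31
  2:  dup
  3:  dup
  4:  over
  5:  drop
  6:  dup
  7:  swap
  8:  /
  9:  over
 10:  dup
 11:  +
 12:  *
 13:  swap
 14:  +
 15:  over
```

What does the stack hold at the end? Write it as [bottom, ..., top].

31   : 31
dup  : 31 31
dup  : 31 31 31
over : 31 31 31 31
drop : 31 31 31
dup  : 31 31 31 31
swap : 31 31 31 31
/    : 31 31 1
over : 31 31 1 31
dup  : 31 31 1 31 31
+    : 31 31 1 62
*    : 31 31 62
swap : 31 62 31
+    : 31 93
over : 31 93 31

[31, 93, 31]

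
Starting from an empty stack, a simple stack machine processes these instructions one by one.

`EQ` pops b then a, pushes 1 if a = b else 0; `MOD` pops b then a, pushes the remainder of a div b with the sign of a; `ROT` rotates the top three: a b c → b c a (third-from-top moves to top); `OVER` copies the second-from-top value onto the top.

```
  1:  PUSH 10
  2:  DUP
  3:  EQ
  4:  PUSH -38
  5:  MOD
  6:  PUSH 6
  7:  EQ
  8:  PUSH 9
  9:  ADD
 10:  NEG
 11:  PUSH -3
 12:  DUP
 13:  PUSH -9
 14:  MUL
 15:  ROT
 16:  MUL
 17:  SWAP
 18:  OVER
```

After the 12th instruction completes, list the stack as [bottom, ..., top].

[-9, -3, -3]

PUSH 10  : 10
DUP      : 10 10
EQ       : 1
PUSH -38 : 1 -38
MOD      : 1
PUSH 6   : 1 6
EQ       : 0
PUSH 9   : 0 9
ADD      : 9
NEG      : -9
PUSH -3  : -9 -3
DUP      : -9 -3 -3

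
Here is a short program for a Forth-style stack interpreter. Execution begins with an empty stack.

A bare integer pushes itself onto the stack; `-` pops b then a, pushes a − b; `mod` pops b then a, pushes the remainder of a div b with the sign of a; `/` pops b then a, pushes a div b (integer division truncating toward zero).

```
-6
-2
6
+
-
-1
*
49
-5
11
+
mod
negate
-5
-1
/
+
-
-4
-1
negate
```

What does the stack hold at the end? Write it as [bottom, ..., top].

-6     : -6
-2     : -6 -2
6      : -6 -2 6
+      : -6 4
-      : -10
-1     : -10 -1
*      : 10
49     : 10 49
-5     : 10 49 -5
11     : 10 49 -5 11
+      : 10 49 6
mod    : 10 1
negate : 10 -1
-5     : 10 -1 -5
-1     : 10 -1 -5 -1
/      : 10 -1 5
+      : 10 4
-      : 6
-4     : 6 -4
-1     : 6 -4 -1
negate : 6 -4 1

[6, -4, 1]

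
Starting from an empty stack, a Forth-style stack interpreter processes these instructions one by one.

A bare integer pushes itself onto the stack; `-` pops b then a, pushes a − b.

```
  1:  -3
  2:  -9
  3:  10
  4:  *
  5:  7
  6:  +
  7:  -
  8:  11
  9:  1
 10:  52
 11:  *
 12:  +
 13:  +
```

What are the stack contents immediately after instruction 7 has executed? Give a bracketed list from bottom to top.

-3 -> [-3]
-9 -> [-3, -9]
10 -> [-3, -9, 10]
*  -> [-3, -90]
7  -> [-3, -90, 7]
+  -> [-3, -83]
-  -> [80]

[80]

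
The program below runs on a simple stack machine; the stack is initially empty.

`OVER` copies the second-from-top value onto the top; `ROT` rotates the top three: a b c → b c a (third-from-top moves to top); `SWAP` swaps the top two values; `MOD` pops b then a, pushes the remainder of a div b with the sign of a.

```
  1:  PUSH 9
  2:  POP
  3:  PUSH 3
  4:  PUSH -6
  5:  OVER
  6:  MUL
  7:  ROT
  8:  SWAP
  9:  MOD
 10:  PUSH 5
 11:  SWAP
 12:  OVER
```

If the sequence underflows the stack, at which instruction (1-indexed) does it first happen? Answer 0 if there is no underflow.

PUSH 9   [9]
POP      []
PUSH 3   [3]
PUSH -6  [3, -6]
OVER     [3, -6, 3]
MUL      [3, -18]
ROT  — needs 3 operands, stack has 2 → underflow

7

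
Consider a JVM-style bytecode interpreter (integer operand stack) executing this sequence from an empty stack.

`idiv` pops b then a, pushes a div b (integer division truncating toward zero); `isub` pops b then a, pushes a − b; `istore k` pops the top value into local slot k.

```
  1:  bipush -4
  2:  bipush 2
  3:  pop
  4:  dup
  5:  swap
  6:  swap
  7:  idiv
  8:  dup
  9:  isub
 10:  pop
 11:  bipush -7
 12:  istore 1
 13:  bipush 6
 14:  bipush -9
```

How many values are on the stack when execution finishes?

2

bipush -4 -> [-4]
bipush 2  -> [-4, 2]
pop       -> [-4]
dup       -> [-4, -4]
swap      -> [-4, -4]
swap      -> [-4, -4]
idiv      -> [1]
dup       -> [1, 1]
isub      -> [0]
pop       -> []
bipush -7 -> [-7]
istore 1  -> []
bipush 6  -> [6]
bipush -9 -> [6, -9]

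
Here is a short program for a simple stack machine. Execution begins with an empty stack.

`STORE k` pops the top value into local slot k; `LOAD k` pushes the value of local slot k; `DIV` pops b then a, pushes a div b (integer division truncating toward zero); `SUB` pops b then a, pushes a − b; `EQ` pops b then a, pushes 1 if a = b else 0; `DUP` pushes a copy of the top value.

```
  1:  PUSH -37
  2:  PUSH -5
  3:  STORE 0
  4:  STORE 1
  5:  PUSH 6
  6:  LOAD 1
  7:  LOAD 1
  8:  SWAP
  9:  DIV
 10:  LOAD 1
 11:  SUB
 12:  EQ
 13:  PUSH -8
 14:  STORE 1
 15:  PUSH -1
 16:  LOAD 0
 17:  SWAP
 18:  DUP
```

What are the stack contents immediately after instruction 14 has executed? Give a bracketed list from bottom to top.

[0]

PUSH -37 → -37
PUSH -5  → -37 -5
STORE 0  → -37
STORE 1  → (empty)
PUSH 6   → 6
LOAD 1   → 6 -37
LOAD 1   → 6 -37 -37
SWAP     → 6 -37 -37
DIV      → 6 1
LOAD 1   → 6 1 -37
SUB      → 6 38
EQ       → 0
PUSH -8  → 0 -8
STORE 1  → 0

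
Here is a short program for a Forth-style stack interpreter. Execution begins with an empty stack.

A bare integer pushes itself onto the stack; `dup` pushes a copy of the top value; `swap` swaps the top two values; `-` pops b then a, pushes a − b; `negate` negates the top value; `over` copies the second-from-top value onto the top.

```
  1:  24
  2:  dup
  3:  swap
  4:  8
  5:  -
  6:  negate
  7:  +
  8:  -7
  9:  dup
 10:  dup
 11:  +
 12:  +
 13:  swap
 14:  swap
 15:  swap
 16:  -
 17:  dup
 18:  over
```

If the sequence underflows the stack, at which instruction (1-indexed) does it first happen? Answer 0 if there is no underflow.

0

24     : 24
dup    : 24 24
swap   : 24 24
8      : 24 24 8
-      : 24 16
negate : 24 -16
+      : 8
-7     : 8 -7
dup    : 8 -7 -7
dup    : 8 -7 -7 -7
+      : 8 -7 -14
+      : 8 -21
swap   : -21 8
swap   : 8 -21
swap   : -21 8
-      : -29
dup    : -29 -29
over   : -29 -29 -29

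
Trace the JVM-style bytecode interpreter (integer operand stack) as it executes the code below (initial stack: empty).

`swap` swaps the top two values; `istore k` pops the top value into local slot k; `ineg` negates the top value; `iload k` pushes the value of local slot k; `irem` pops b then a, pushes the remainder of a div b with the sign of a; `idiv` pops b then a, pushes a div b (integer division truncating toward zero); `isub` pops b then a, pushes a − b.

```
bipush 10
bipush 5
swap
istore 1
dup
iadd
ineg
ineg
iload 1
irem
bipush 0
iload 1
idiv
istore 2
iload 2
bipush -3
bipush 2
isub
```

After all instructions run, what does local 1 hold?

10

bipush 10 -> 10
bipush 5  -> 10 5
swap      -> 5 10
istore 1  -> 5
dup       -> 5 5
iadd      -> 10
ineg      -> -10
ineg      -> 10
iload 1   -> 10 10
irem      -> 0
bipush 0  -> 0 0
iload 1   -> 0 0 10
idiv      -> 0 0
istore 2  -> 0
iload 2   -> 0 0
bipush -3 -> 0 0 -3
bipush 2  -> 0 0 -3 2
isub      -> 0 0 -5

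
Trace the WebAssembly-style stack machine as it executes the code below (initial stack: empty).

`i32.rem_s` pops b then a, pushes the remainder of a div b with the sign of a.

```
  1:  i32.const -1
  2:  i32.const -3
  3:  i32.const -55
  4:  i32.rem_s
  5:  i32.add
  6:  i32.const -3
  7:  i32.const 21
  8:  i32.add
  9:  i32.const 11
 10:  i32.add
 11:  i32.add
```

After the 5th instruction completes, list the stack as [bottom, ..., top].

[-4]

i32.const -1   -1
i32.const -3   -1 -3
i32.const -55  -1 -3 -55
i32.rem_s      -1 -3
i32.add        -4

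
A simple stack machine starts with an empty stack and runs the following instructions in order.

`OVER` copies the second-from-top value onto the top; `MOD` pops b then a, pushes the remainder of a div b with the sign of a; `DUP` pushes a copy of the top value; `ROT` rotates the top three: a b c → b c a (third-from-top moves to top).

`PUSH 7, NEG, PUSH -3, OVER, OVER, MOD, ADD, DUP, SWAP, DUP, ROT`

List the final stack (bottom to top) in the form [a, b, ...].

[-7, -4, -4, -4]

PUSH 7  → 7
NEG     → -7
PUSH -3 → -7 -3
OVER    → -7 -3 -7
OVER    → -7 -3 -7 -3
MOD     → -7 -3 -1
ADD     → -7 -4
DUP     → -7 -4 -4
SWAP    → -7 -4 -4
DUP     → -7 -4 -4 -4
ROT     → -7 -4 -4 -4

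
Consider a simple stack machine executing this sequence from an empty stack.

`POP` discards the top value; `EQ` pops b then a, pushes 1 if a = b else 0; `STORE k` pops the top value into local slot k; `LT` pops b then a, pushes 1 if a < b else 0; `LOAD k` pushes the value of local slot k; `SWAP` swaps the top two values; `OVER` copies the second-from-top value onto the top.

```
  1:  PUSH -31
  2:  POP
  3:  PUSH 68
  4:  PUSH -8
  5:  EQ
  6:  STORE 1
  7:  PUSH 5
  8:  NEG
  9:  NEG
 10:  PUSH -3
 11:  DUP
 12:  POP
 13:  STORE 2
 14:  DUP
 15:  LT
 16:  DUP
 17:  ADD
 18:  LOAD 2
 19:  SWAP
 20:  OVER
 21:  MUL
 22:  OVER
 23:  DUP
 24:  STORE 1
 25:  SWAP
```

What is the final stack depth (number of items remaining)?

PUSH -31  [-31]
POP       []
PUSH 68   [68]
PUSH -8   [68, -8]
EQ        [0]
STORE 1   []
PUSH 5    [5]
NEG       [-5]
NEG       [5]
PUSH -3   [5, -3]
DUP       [5, -3, -3]
POP       [5, -3]
STORE 2   [5]
DUP       [5, 5]
LT        [0]
DUP       [0, 0]
ADD       [0]
LOAD 2    [0, -3]
SWAP      [-3, 0]
OVER      [-3, 0, -3]
MUL       [-3, 0]
OVER      [-3, 0, -3]
DUP       [-3, 0, -3, -3]
STORE 1   [-3, 0, -3]
SWAP      [-3, -3, 0]

3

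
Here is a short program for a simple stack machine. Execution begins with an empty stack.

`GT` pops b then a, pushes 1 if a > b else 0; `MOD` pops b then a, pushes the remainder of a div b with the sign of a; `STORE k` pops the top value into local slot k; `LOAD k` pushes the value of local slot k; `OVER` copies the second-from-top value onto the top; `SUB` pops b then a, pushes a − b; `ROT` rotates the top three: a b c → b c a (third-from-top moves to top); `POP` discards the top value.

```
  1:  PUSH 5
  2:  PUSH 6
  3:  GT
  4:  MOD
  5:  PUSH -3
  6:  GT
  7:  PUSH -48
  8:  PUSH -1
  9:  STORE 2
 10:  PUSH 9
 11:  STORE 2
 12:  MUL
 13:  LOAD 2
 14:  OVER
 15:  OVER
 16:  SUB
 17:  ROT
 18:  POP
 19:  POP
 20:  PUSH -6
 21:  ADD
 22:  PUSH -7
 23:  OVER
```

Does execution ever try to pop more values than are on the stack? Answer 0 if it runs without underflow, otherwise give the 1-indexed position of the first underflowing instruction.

PUSH 5 -> 5
PUSH 6 -> 5 6
GT     -> 0
MOD  — needs 2 operands, stack has 1 → underflow

4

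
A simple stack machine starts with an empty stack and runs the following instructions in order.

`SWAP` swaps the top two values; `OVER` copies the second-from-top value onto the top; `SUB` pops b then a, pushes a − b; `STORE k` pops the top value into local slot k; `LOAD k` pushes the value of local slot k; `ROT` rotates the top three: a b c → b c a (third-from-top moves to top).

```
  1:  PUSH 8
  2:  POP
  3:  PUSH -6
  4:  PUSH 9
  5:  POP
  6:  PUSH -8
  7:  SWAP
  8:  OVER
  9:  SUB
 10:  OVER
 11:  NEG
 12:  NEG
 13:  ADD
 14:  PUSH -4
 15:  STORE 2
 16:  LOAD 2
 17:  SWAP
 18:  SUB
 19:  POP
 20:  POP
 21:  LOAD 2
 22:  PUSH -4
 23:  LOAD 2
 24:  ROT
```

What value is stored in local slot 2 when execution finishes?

-4

PUSH 8  -> [8]
POP     -> []
PUSH -6 -> [-6]
PUSH 9  -> [-6, 9]
POP     -> [-6]
PUSH -8 -> [-6, -8]
SWAP    -> [-8, -6]
OVER    -> [-8, -6, -8]
SUB     -> [-8, 2]
OVER    -> [-8, 2, -8]
NEG     -> [-8, 2, 8]
NEG     -> [-8, 2, -8]
ADD     -> [-8, -6]
PUSH -4 -> [-8, -6, -4]
STORE 2 -> [-8, -6]
LOAD 2  -> [-8, -6, -4]
SWAP    -> [-8, -4, -6]
SUB     -> [-8, 2]
POP     -> [-8]
POP     -> []
LOAD 2  -> [-4]
PUSH -4 -> [-4, -4]
LOAD 2  -> [-4, -4, -4]
ROT     -> [-4, -4, -4]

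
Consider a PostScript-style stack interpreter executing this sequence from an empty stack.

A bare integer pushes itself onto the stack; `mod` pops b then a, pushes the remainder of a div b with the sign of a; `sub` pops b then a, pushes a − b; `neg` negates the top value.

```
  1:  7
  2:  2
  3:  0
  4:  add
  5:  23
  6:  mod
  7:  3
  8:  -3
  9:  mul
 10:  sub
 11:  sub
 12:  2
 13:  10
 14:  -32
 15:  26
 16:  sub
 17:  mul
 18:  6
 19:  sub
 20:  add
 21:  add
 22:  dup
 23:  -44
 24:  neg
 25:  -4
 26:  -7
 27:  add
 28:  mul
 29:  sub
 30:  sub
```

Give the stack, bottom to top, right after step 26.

[-588, -588, 44, -4, -7]

7   -> 7
2   -> 7 2
0   -> 7 2 0
add -> 7 2
23  -> 7 2 23
mod -> 7 2
3   -> 7 2 3
-3  -> 7 2 3 -3
mul -> 7 2 -9
sub -> 7 11
sub -> -4
2   -> -4 2
10  -> -4 2 10
-32 -> -4 2 10 -32
26  -> -4 2 10 -32 26
sub -> -4 2 10 -58
mul -> -4 2 -580
6   -> -4 2 -580 6
sub -> -4 2 -586
add -> -4 -584
add -> -588
dup -> -588 -588
-44 -> -588 -588 -44
neg -> -588 -588 44
-4  -> -588 -588 44 -4
-7  -> -588 -588 44 -4 -7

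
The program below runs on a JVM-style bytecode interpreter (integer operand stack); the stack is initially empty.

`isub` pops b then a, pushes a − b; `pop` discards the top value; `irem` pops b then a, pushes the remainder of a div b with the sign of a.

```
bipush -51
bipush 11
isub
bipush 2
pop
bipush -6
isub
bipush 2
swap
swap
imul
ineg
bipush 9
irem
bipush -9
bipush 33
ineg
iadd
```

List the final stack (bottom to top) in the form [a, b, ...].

[4, -42]

bipush -51 → [-51]
bipush 11  → [-51, 11]
isub       → [-62]
bipush 2   → [-62, 2]
pop        → [-62]
bipush -6  → [-62, -6]
isub       → [-56]
bipush 2   → [-56, 2]
swap       → [2, -56]
swap       → [-56, 2]
imul       → [-112]
ineg       → [112]
bipush 9   → [112, 9]
irem       → [4]
bipush -9  → [4, -9]
bipush 33  → [4, -9, 33]
ineg       → [4, -9, -33]
iadd       → [4, -42]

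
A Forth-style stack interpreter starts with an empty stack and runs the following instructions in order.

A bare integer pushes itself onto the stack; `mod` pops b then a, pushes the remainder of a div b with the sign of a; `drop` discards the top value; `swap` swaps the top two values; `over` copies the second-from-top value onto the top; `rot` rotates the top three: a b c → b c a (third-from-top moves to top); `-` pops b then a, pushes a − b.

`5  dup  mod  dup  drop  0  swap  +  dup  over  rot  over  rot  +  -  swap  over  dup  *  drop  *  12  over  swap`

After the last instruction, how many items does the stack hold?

3

5     5
dup   5 5
mod   0
dup   0 0
drop  0
0     0 0
swap  0 0
+     0
dup   0 0
over  0 0 0
rot   0 0 0
over  0 0 0 0
rot   0 0 0 0
+     0 0 0
-     0 0
swap  0 0
over  0 0 0
dup   0 0 0 0
*     0 0 0
drop  0 0
*     0
12    0 12
over  0 12 0
swap  0 0 12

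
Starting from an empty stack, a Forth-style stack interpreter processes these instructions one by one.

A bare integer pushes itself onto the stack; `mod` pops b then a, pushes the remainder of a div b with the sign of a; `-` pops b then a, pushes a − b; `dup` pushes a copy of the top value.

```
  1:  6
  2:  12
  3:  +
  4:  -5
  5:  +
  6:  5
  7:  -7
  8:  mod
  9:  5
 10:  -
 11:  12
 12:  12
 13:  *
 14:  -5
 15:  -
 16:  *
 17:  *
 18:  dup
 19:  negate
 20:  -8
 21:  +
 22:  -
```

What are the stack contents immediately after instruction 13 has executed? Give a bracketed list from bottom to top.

6   → [6]
12  → [6, 12]
+   → [18]
-5  → [18, -5]
+   → [13]
5   → [13, 5]
-7  → [13, 5, -7]
mod → [13, 5]
5   → [13, 5, 5]
-   → [13, 0]
12  → [13, 0, 12]
12  → [13, 0, 12, 12]
*   → [13, 0, 144]

[13, 0, 144]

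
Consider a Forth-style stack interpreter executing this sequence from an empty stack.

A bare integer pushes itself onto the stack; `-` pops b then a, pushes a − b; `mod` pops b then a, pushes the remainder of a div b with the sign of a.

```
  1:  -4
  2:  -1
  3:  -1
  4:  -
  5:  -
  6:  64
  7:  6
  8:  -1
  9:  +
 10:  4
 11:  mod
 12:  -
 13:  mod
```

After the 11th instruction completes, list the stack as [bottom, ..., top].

[-4, 64, 1]

-4  : [-4]
-1  : [-4, -1]
-1  : [-4, -1, -1]
-   : [-4, 0]
-   : [-4]
64  : [-4, 64]
6   : [-4, 64, 6]
-1  : [-4, 64, 6, -1]
+   : [-4, 64, 5]
4   : [-4, 64, 5, 4]
mod : [-4, 64, 1]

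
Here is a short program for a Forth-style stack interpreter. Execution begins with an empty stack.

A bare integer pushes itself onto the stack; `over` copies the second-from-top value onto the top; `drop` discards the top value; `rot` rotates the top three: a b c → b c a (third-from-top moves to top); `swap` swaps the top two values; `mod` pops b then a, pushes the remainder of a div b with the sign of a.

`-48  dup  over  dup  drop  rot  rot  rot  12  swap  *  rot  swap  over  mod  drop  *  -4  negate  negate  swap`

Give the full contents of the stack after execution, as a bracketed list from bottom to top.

-48     [-48]
dup     [-48, -48]
over    [-48, -48, -48]
dup     [-48, -48, -48, -48]
drop    [-48, -48, -48]
rot     [-48, -48, -48]
rot     [-48, -48, -48]
rot     [-48, -48, -48]
12      [-48, -48, -48, 12]
swap    [-48, -48, 12, -48]
*       [-48, -48, -576]
rot     [-48, -576, -48]
swap    [-48, -48, -576]
over    [-48, -48, -576, -48]
mod     [-48, -48, 0]
drop    [-48, -48]
*       [2304]
-4      [2304, -4]
negate  [2304, 4]
negate  [2304, -4]
swap    [-4, 2304]

[-4, 2304]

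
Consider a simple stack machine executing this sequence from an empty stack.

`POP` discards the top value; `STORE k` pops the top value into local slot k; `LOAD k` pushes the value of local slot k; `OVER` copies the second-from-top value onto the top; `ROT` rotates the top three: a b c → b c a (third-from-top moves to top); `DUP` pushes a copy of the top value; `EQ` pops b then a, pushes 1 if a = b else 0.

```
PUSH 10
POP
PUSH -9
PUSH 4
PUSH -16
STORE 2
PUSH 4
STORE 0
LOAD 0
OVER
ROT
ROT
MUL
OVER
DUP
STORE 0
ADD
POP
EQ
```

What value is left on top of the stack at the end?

0

PUSH 10   [10]
POP       []
PUSH -9   [-9]
PUSH 4    [-9, 4]
PUSH -16  [-9, 4, -16]
STORE 2   [-9, 4]
PUSH 4    [-9, 4, 4]
STORE 0   [-9, 4]
LOAD 0    [-9, 4, 4]
OVER      [-9, 4, 4, 4]
ROT       [-9, 4, 4, 4]
ROT       [-9, 4, 4, 4]
MUL       [-9, 4, 16]
OVER      [-9, 4, 16, 4]
DUP       [-9, 4, 16, 4, 4]
STORE 0   [-9, 4, 16, 4]
ADD       [-9, 4, 20]
POP       [-9, 4]
EQ        [0]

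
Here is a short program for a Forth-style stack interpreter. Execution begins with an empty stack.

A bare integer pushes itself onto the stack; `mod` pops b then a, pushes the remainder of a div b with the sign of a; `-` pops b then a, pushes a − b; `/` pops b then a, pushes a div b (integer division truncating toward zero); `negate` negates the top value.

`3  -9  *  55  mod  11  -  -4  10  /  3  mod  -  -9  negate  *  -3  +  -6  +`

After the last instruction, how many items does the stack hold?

1

3       [3]
-9      [3, -9]
*       [-27]
55      [-27, 55]
mod     [-27]
11      [-27, 11]
-       [-38]
-4      [-38, -4]
10      [-38, -4, 10]
/       [-38, 0]
3       [-38, 0, 3]
mod     [-38, 0]
-       [-38]
-9      [-38, -9]
negate  [-38, 9]
*       [-342]
-3      [-342, -3]
+       [-345]
-6      [-345, -6]
+       [-351]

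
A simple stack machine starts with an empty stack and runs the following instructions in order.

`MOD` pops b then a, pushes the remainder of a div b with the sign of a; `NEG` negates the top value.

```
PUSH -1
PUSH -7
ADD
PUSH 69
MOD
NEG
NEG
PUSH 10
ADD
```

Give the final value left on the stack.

2

PUSH -1 : -1
PUSH -7 : -1 -7
ADD     : -8
PUSH 69 : -8 69
MOD     : -8
NEG     : 8
NEG     : -8
PUSH 10 : -8 10
ADD     : 2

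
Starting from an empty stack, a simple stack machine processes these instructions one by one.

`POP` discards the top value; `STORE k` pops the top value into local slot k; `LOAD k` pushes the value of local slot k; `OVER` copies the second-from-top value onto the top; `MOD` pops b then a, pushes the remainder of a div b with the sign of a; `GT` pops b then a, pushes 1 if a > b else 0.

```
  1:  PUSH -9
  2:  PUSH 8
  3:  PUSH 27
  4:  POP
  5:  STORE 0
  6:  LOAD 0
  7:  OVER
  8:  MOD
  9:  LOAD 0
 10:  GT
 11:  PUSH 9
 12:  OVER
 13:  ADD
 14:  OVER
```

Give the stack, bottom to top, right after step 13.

[-9, 0, 9]

PUSH -9 → [-9]
PUSH 8  → [-9, 8]
PUSH 27 → [-9, 8, 27]
POP     → [-9, 8]
STORE 0 → [-9]
LOAD 0  → [-9, 8]
OVER    → [-9, 8, -9]
MOD     → [-9, 8]
LOAD 0  → [-9, 8, 8]
GT      → [-9, 0]
PUSH 9  → [-9, 0, 9]
OVER    → [-9, 0, 9, 0]
ADD     → [-9, 0, 9]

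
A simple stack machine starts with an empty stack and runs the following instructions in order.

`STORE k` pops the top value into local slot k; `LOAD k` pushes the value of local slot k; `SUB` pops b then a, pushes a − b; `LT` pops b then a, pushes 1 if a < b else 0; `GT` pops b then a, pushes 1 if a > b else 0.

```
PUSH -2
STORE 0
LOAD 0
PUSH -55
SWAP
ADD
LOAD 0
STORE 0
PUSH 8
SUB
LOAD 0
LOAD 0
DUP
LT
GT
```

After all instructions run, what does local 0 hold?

PUSH -2  : [-2]
STORE 0  : []
LOAD 0   : [-2]
PUSH -55 : [-2, -55]
SWAP     : [-55, -2]
ADD      : [-57]
LOAD 0   : [-57, -2]
STORE 0  : [-57]
PUSH 8   : [-57, 8]
SUB      : [-65]
LOAD 0   : [-65, -2]
LOAD 0   : [-65, -2, -2]
DUP      : [-65, -2, -2, -2]
LT       : [-65, -2, 0]
GT       : [-65, 0]

-2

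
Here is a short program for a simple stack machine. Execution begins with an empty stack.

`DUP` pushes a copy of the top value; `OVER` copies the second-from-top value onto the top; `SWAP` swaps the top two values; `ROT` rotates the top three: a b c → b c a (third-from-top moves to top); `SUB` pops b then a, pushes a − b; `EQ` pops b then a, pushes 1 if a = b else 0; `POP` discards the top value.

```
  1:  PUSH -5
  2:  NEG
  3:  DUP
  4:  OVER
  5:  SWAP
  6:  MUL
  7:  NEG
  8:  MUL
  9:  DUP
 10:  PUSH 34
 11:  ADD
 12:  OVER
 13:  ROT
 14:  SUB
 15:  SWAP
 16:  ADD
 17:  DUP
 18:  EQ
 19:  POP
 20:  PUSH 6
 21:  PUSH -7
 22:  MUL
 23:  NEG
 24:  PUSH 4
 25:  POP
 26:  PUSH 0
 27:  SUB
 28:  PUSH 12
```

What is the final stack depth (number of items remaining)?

PUSH -5  [-5]
NEG      [5]
DUP      [5, 5]
OVER     [5, 5, 5]
SWAP     [5, 5, 5]
MUL      [5, 25]
NEG      [5, -25]
MUL      [-125]
DUP      [-125, -125]
PUSH 34  [-125, -125, 34]
ADD      [-125, -91]
OVER     [-125, -91, -125]
ROT      [-91, -125, -125]
SUB      [-91, 0]
SWAP     [0, -91]
ADD      [-91]
DUP      [-91, -91]
EQ       [1]
POP      []
PUSH 6   [6]
PUSH -7  [6, -7]
MUL      [-42]
NEG      [42]
PUSH 4   [42, 4]
POP      [42]
PUSH 0   [42, 0]
SUB      [42]
PUSH 12  [42, 12]

2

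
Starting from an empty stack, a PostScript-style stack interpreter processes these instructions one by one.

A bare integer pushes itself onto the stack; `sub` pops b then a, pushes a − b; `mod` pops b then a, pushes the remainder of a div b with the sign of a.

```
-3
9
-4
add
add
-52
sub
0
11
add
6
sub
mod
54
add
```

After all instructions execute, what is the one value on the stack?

-3  → -3
9   → -3 9
-4  → -3 9 -4
add → -3 5
add → 2
-52 → 2 -52
sub → 54
0   → 54 0
11  → 54 0 11
add → 54 11
6   → 54 11 6
sub → 54 5
mod → 4
54  → 4 54
add → 58

58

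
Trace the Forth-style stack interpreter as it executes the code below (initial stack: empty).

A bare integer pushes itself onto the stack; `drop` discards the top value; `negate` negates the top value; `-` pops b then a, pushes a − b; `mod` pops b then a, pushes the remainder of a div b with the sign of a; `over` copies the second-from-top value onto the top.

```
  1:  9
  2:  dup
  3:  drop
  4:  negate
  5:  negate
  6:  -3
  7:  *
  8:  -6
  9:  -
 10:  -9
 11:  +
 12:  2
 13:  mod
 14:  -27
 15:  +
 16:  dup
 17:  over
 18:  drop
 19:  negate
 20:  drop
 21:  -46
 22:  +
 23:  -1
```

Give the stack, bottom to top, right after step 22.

[-73]

9      : [9]
dup    : [9, 9]
drop   : [9]
negate : [-9]
negate : [9]
-3     : [9, -3]
*      : [-27]
-6     : [-27, -6]
-      : [-21]
-9     : [-21, -9]
+      : [-30]
2      : [-30, 2]
mod    : [0]
-27    : [0, -27]
+      : [-27]
dup    : [-27, -27]
over   : [-27, -27, -27]
drop   : [-27, -27]
negate : [-27, 27]
drop   : [-27]
-46    : [-27, -46]
+      : [-73]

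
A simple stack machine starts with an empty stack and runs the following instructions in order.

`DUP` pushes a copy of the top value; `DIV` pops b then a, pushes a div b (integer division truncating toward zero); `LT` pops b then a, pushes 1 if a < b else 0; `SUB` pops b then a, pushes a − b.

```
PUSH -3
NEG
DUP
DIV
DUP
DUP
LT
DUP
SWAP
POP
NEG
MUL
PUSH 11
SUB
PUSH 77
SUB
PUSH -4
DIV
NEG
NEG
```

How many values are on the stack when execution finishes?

1

PUSH -3 → [-3]
NEG     → [3]
DUP     → [3, 3]
DIV     → [1]
DUP     → [1, 1]
DUP     → [1, 1, 1]
LT      → [1, 0]
DUP     → [1, 0, 0]
SWAP    → [1, 0, 0]
POP     → [1, 0]
NEG     → [1, 0]
MUL     → [0]
PUSH 11 → [0, 11]
SUB     → [-11]
PUSH 77 → [-11, 77]
SUB     → [-88]
PUSH -4 → [-88, -4]
DIV     → [22]
NEG     → [-22]
NEG     → [22]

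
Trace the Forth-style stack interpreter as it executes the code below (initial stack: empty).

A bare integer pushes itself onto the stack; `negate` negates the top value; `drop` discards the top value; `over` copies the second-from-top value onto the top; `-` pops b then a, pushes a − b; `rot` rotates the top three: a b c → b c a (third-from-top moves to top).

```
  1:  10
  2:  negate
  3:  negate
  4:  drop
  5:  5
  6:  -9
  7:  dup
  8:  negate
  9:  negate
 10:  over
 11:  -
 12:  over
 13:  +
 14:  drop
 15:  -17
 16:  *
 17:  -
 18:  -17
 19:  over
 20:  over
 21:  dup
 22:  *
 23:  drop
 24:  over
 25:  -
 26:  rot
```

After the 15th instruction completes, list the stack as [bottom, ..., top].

[5, -9, -17]

10      10
negate  -10
negate  10
drop    (empty)
5       5
-9      5 -9
dup     5 -9 -9
negate  5 -9 9
negate  5 -9 -9
over    5 -9 -9 -9
-       5 -9 0
over    5 -9 0 -9
+       5 -9 -9
drop    5 -9
-17     5 -9 -17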